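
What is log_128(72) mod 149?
131

Baby-step giant-step with step n = ⌈√149⌉ = 13.
Baby steps 128^j mod 149 (j:value) for j=0..12: 0:1, 1:128, 2:143, 3:126, 4:36, 5:138, 6:82, 7:66, 8:104, 9:51, 10:121, 11:141, 12:19.
Giant-step multiplier: 128^(-13) ≡ 128^(148-13) = 128^135 ≡ 59 (mod 149).
Giant steps γ_i = 72·59^i mod 149: γ_0=72, γ_1=76, γ_2=14, γ_3=81, γ_4=11, γ_5=53, γ_6=147, γ_7=31, γ_8=41, γ_9=35, γ_10=128 (in table at j=1).
x = i·n + j = 10·13 + 1 = 131.
Check: 128^131 ≡ 72 (mod 149).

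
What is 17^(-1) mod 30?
23

gcd(17, 30) = 1, so the inverse exists.
Extended Euclidean algorithm on (30, 17):
30 = 1 × 17 + 13  ⟹  13 = (1)·30 + (-1)·17
17 = 1 × 13 + 4  ⟹  4 = (-1)·30 + (2)·17
13 = 3 × 4 + 1  ⟹  1 = (4)·30 + (-7)·17
So (-7)·17 ≡ 1 (mod 30), i.e. 17^(-1) ≡ -7 ≡ 23 (mod 30).
Check: 17 × 23 = 391 ≡ 1 (mod 30)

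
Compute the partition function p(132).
6620830889

p(n) counts ways to write n as a sum of positive integers (order ignored).
Euler's pentagonal recurrence: p(k) = p(k-1) + p(k-2) - p(k-5) - p(k-7) + p(k-12) + p(k-15) - ... (offsets j(3j∓1)/2, signs ++--, p(0)=1, p(<0)=0).
DP table for k = 0..131: p(0)=1, p(1)=1, p(2)=2, p(3)=3, p(4)=5, p(5)=7, p(6)=11, p(7)=15, p(8)=22, p(9)=30, p(10)=42, p(11)=56, p(12)=77, p(13)=101, p(14)=135, p(15)=176, p(16)=231, p(17)=297, p(18)=385, p(19)=490, p(20)=627, p(21)=792, p(22)=1002, p(23)=1255, p(24)=1575, p(25)=1958, p(26)=2436, p(27)=3010, p(28)=3718, p(29)=4565, p(30)=5604, p(31)=6842, p(32)=8349, p(33)=10143, p(34)=12310, p(35)=14883, p(36)=17977, p(37)=21637, p(38)=26015, p(39)=31185, p(40)=37338, p(41)=44583, p(42)=53174, p(43)=63261, p(44)=75175, p(45)=89134, p(46)=105558, p(47)=124754, p(48)=147273, p(49)=173525, p(50)=204226, p(51)=239943, p(52)=281589, p(53)=329931, p(54)=386155, p(55)=451276, p(56)=526823, p(57)=614154, p(58)=715220, p(59)=831820, p(60)=966467, p(61)=1121505, p(62)=1300156, p(63)=1505499, p(64)=1741630, p(65)=2012558, p(66)=2323520, p(67)=2679689, p(68)=3087735, p(69)=3554345, p(70)=4087968, p(71)=4697205, p(72)=5392783, p(73)=6185689, p(74)=7089500, p(75)=8118264, p(76)=9289091, p(77)=10619863, p(78)=12132164, p(79)=13848650, p(80)=15796476, p(81)=18004327, p(82)=20506255, p(83)=23338469, p(84)=26543660, p(85)=30167357, p(86)=34262962, p(87)=38887673, p(88)=44108109, p(89)=49995925, p(90)=56634173, p(91)=64112359, p(92)=72533807, p(93)=82010177, p(94)=92669720, p(95)=104651419, p(96)=118114304, p(97)=133230930, p(98)=150198136, p(99)=169229875, p(100)=190569292, p(101)=214481126, p(102)=241265379, p(103)=271248950, p(104)=304801365, p(105)=342325709, p(106)=384276336, p(107)=431149389, p(108)=483502844, p(109)=541946240, p(110)=607163746, p(111)=679903203, p(112)=761002156, p(113)=851376628, p(114)=952050665, p(115)=1064144451, p(116)=1188908248, p(117)=1327710076, p(118)=1482074143, p(119)=1653668665, p(120)=1844349560, p(121)=2056148051, p(122)=2291320912, p(123)=2552338241, p(124)=2841940500, p(125)=3163127352, p(126)=3519222692, p(127)=3913864295, p(128)=4351078600, p(129)=4835271870, p(130)=5371315400, p(131)=5964539504.
Final step: p(132) = p(131) + p(130) - p(127) - p(125) + p(120) + p(117) - p(110) - p(106) + p(97) + p(92) - p(81) - p(75) + p(62) + p(55) - p(40) - p(32) + p(15) + p(6)
= 5964539504 + 5371315400 - 3913864295 - 3163127352 + 1844349560 + 1327710076 - 607163746 - 384276336 + 133230930 + 72533807 - 18004327 - 8118264 + 1300156 + 451276 - 37338 - 8349 + 176 + 11
= 6620830889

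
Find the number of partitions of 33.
10143

p(n) counts ways to write n as a sum of positive integers (order ignored).
Euler's pentagonal recurrence: p(k) = p(k-1) + p(k-2) - p(k-5) - p(k-7) + p(k-12) + p(k-15) - ... (offsets j(3j∓1)/2, signs ++--, p(0)=1, p(<0)=0).
DP table for k = 0..32: p(0)=1, p(1)=1, p(2)=2, p(3)=3, p(4)=5, p(5)=7, p(6)=11, p(7)=15, p(8)=22, p(9)=30, p(10)=42, p(11)=56, p(12)=77, p(13)=101, p(14)=135, p(15)=176, p(16)=231, p(17)=297, p(18)=385, p(19)=490, p(20)=627, p(21)=792, p(22)=1002, p(23)=1255, p(24)=1575, p(25)=1958, p(26)=2436, p(27)=3010, p(28)=3718, p(29)=4565, p(30)=5604, p(31)=6842, p(32)=8349.
Final step: p(33) = p(32) + p(31) - p(28) - p(26) + p(21) + p(18) - p(11) - p(7)
= 8349 + 6842 - 3718 - 2436 + 792 + 385 - 56 - 15
= 10143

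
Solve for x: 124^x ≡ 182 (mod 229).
103

Baby-step giant-step with step n = ⌈√229⌉ = 16.
Baby steps 124^j mod 229 (j:value) for j=0..15: 0:1, 1:124, 2:33, 3:199, 4:173, 5:155, 6:213, 7:77, 8:159, 9:22, 10:209, 11:39, 12:27, 13:142, 14:204, 15:106.
Giant-step multiplier: 124^(-16) ≡ 124^(228-16) = 124^212 ≡ 151 (mod 229).
Giant steps γ_i = 182·151^i mod 229: γ_0=182, γ_1=2, γ_2=73, γ_3=31, γ_4=101, γ_5=137, γ_6=77 (in table at j=7).
x = i·n + j = 6·16 + 7 = 103.
Check: 124^103 ≡ 182 (mod 229).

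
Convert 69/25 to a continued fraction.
[2; 1, 3, 6]

Euclidean algorithm steps:
69 = 2 × 25 + 19
25 = 1 × 19 + 6
19 = 3 × 6 + 1
6 = 6 × 1 + 0
Continued fraction: [2; 1, 3, 6]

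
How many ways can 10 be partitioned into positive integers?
42

p(n) counts ways to write n as a sum of positive integers (order ignored).
Examples: 10; 9 + 1; 8 + 2; 8 + 1 + 1; 7 + 3; ... (42 total)
p(10) = 42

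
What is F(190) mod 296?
111

Matrix identity: Q^n = [[F_(n+1), F_n], [F_n, F_(n-1)]] with Q = [[1,1],[1,0]].
n = 190 = 10111110₂. Square-and-multiply, entries mod 296:
Q^1 = [[1,1],[1,0]]
Q^2 = (Q^1)² = [[2,1],[1,1]]
Q^5 = (Q^2)²·Q = [[8,5],[5,3]]
Q^11 = (Q^5)²·Q = [[144,89],[89,55]]
Q^23 = (Q^11)²·Q = [[192,241],[241,247]]
Q^47 = (Q^23)²·Q = [[56,225],[225,127]]
Q^95 = (Q^47)²·Q = [[216,185],[185,31]]
Q^190 = (Q^95)² = [[73,111],[111,258]]
F_190 mod 296 = Q^190[0][1] = 111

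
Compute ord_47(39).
46

47 is prime, so ord(39) divides φ(47) = 46.
Divisors of 46: 1, 2, 23, 46.
Repeated squaring: 39^1 ≡ 39, 39^2 ≡ 17, 39^4 ≡ 7, 39^8 ≡ 2, 39^16 ≡ 4, 39^32 ≡ 16 (mod 47).
Test 39^d mod 47 for each divisor d in increasing order:
39^1 ≡ 39
39^2 ≡ 17
39^23 = 39^16·39^4·39^2·39^1 ≡ 46
39^46 = 39^32·39^8·39^4·39^2 ≡ 1  ← first divisor giving 1
The order is 46.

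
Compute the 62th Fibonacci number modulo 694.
167

Matrix identity: Q^n = [[F_(n+1), F_n], [F_n, F_(n-1)]] with Q = [[1,1],[1,0]].
n = 62 = 111110₂. Square-and-multiply, entries mod 694:
Q^1 = [[1,1],[1,0]]
Q^3 = (Q^1)²·Q = [[3,2],[2,1]]
Q^7 = (Q^3)²·Q = [[21,13],[13,8]]
Q^15 = (Q^7)²·Q = [[293,610],[610,377]]
Q^31 = (Q^15)²·Q = [[537,603],[603,628]]
Q^62 = (Q^31)² = [[312,167],[167,145]]
F_62 mod 694 = Q^62[0][1] = 167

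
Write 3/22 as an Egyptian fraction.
1/8 + 1/88

Greedy algorithm:
3/22: ceiling(22/3) = 8, use 1/8
1/88: ceiling(88/1) = 88, use 1/88
Result: 3/22 = 1/8 + 1/88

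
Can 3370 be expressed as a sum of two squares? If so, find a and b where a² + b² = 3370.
11² + 57² (a=11, b=57)

Factorization: 3370 = 2 × 5 × 337
By Fermat: n is sum of two squares iff every prime p ≡ 3 (mod 4) appears to even power.
All primes ≡ 3 (mod 4) appear to even power.
Search a = 0, 1, 2, … for 3370 - a² a perfect square: first hit at a = 11: 3370 - 121 = 3249 = 57².
3370 = 11² + 57² = 121 + 3249 ✓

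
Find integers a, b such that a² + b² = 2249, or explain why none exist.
20² + 43² (a=20, b=43)

Factorization: 2249 = 13 × 173
By Fermat: n is sum of two squares iff every prime p ≡ 3 (mod 4) appears to even power.
All primes ≡ 3 (mod 4) appear to even power.
Search a = 0, 1, 2, … for 2249 - a² a perfect square: first hit at a = 20: 2249 - 400 = 1849 = 43².
2249 = 20² + 43² = 400 + 1849 ✓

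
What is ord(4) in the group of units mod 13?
6

13 is prime, so ord(4) divides φ(13) = 12.
Divisors of 12: 1, 2, 3, 4, 6, 12.
Repeated squaring: 4^1 ≡ 4, 4^2 ≡ 3, 4^4 ≡ 9, 4^8 ≡ 3 (mod 13).
Test 4^d mod 13 for each divisor d in increasing order:
4^1 ≡ 4
4^2 ≡ 3
4^3 = 4^2·4^1 ≡ 12
4^4 ≡ 9
4^6 = 4^4·4^2 ≡ 1  ← first divisor giving 1
The order is 6.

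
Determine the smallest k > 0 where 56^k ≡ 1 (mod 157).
26

157 is prime, so ord(56) divides φ(157) = 156.
Divisors of 156: 1, 2, 3, 4, 6, 12, 13, 26, 39, 52, 78, 156.
Repeated squaring: 56^1 ≡ 56, 56^2 ≡ 153, 56^4 ≡ 16, 56^8 ≡ 99, 56^16 ≡ 67, 56^32 ≡ 93, 56^64 ≡ 14, 56^128 ≡ 39 (mod 157).
Test 56^d mod 157 for each divisor d in increasing order:
56^1 ≡ 56
56^2 ≡ 153
56^3 = 56^2·56^1 ≡ 90
56^4 ≡ 16
56^6 = 56^4·56^2 ≡ 93
56^12 = 56^8·56^4 ≡ 14
56^13 = 56^8·56^4·56^1 ≡ 156
56^26 = 56^16·56^8·56^2 ≡ 1  ← first divisor giving 1
The order is 26.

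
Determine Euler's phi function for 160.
64

160 = 2^5 × 5
φ(n) = n × ∏(1 - 1/p) for each prime p dividing n
φ(160) = 160 × (1 - 1/2) × (1 - 1/5) = 64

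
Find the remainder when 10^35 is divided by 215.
165

Repeated squaring. Binary of 35 = 100011.
10^1 ≡ 10 (mod 215); 10^2 ≡ 100 (mod 215); 10^4 ≡ 110 (mod 215); 10^8 ≡ 60 (mod 215); 10^16 ≡ 160 (mod 215); 10^32 ≡ 15 (mod 215)
10^35 = 10^1 × 10^2 × 10^32 ≡ 165 (mod 215)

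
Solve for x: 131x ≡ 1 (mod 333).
272

gcd(131, 333) = 1, so the inverse exists.
Extended Euclidean algorithm on (333, 131):
333 = 2 × 131 + 71  ⟹  71 = (1)·333 + (-2)·131
131 = 1 × 71 + 60  ⟹  60 = (-1)·333 + (3)·131
71 = 1 × 60 + 11  ⟹  11 = (2)·333 + (-5)·131
60 = 5 × 11 + 5  ⟹  5 = (-11)·333 + (28)·131
11 = 2 × 5 + 1  ⟹  1 = (24)·333 + (-61)·131
So (-61)·131 ≡ 1 (mod 333), i.e. 131^(-1) ≡ -61 ≡ 272 (mod 333).
Check: 131 × 272 = 35632 ≡ 1 (mod 333)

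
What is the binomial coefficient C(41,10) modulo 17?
0

Using Lucas' theorem:
Write n=41 and k=10 in base 17:
n in base 17: [2, 7]
k in base 17: [0, 10]
C(41,10) mod 17 = ∏ C(n_i, k_i) mod 17
Digit binomials (mod 17): C(2,0) = 1; C(7,10) = 0 (k_i > n_i)
Product: 1 × 0 = 0 ≡ 0 (mod 17)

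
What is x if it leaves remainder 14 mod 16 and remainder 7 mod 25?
382

Using Chinese Remainder Theorem:
M = 16 × 25 = 400
M1 = 25, M2 = 16
y1 = 25^(-1) mod 16 = 9
y2 = 16^(-1) mod 25 = 11
x = (14×25×9 + 7×16×11) mod 400 = 382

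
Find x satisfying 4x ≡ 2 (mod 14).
x ≡ 4 (mod 7)

gcd(4, 14) = 2, which divides 2, so solutions exist.
Divide through by 2: 2x ≡ 1 (mod 7).
Find 2^(-1) mod 7 by the extended Euclidean algorithm:
7 = 3 × 2 + 1  ⟹  1 = (1)·7 + (-3)·2
So (-3)·2 ≡ 1 (mod 7), i.e. 2^(-1) ≡ -3 ≡ 4 (mod 7).
x ≡ 4 × 1 = 4 ≡ 4 (mod 7).
Check: 4 × 4 = 16 ≡ 2 (mod 14).
x ≡ 4 (mod 7), giving 2 solutions mod 14.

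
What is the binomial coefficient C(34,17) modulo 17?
2

Using Lucas' theorem:
Write n=34 and k=17 in base 17:
n in base 17: [2, 0]
k in base 17: [1, 0]
C(34,17) mod 17 = ∏ C(n_i, k_i) mod 17
Digit binomials (mod 17): C(2,1) = 2; C(0,0) = 1
Product: 2 × 1 = 2 ≡ 2 (mod 17)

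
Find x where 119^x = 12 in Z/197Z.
79

Baby-step giant-step with step n = ⌈√197⌉ = 15.
Baby steps 119^j mod 197 (j:value) for j=0..14: 0:1, 1:119, 2:174, 3:21, 4:135, 5:108, 6:47, 7:77, 8:101, 9:2, 10:41, 11:151, 12:42, 13:73, 14:19.
Giant-step multiplier: 119^(-15) ≡ 119^(196-15) = 119^181 ≡ 153 (mod 197).
Giant steps γ_i = 12·153^i mod 197: γ_0=12, γ_1=63, γ_2=183, γ_3=25, γ_4=82, γ_5=135 (in table at j=4).
x = i·n + j = 5·15 + 4 = 79.
Check: 119^79 ≡ 12 (mod 197).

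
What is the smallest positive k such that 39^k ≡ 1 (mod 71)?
14

71 is prime, so ord(39) divides φ(71) = 70.
Divisors of 70: 1, 2, 5, 7, 10, 14, 35, 70.
Repeated squaring: 39^1 ≡ 39, 39^2 ≡ 30, 39^4 ≡ 48, 39^8 ≡ 32, 39^16 ≡ 30, 39^32 ≡ 48, 39^64 ≡ 32 (mod 71).
Test 39^d mod 71 for each divisor d in increasing order:
39^1 ≡ 39
39^2 ≡ 30
39^5 = 39^4·39^1 ≡ 26
39^7 = 39^4·39^2·39^1 ≡ 70
39^10 = 39^8·39^2 ≡ 37
39^14 = 39^8·39^4·39^2 ≡ 1  ← first divisor giving 1
The order is 14.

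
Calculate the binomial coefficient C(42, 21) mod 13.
0

Using Lucas' theorem:
Write n=42 and k=21 in base 13:
n in base 13: [3, 3]
k in base 13: [1, 8]
C(42,21) mod 13 = ∏ C(n_i, k_i) mod 13
Digit binomials (mod 13): C(3,1) = 3; C(3,8) = 0 (k_i > n_i)
Product: 3 × 0 = 0 ≡ 0 (mod 13)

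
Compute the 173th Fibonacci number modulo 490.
93

Matrix identity: Q^n = [[F_(n+1), F_n], [F_n, F_(n-1)]] with Q = [[1,1],[1,0]].
n = 173 = 10101101₂. Square-and-multiply, entries mod 490:
Q^1 = [[1,1],[1,0]]
Q^2 = (Q^1)² = [[2,1],[1,1]]
Q^5 = (Q^2)²·Q = [[8,5],[5,3]]
Q^10 = (Q^5)² = [[89,55],[55,34]]
Q^21 = (Q^10)²·Q = [[71,166],[166,395]]
Q^43 = (Q^21)²·Q = [[193,257],[257,426]]
Q^86 = (Q^43)² = [[398,323],[323,75]]
Q^173 = (Q^86)²·Q = [[482,93],[93,389]]
F_173 mod 490 = Q^173[0][1] = 93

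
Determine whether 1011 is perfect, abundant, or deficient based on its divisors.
deficient

Proper divisors of 1011: sum = 1 + 3 + 337 = 341
Since 341 < 1011, 1011 is deficient.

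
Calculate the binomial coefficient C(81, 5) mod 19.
1

Using Lucas' theorem:
Write n=81 and k=5 in base 19:
n in base 19: [4, 5]
k in base 19: [0, 5]
C(81,5) mod 19 = ∏ C(n_i, k_i) mod 19
Digit binomials (mod 19): C(4,0) = 1; C(5,5) = 1
Product: 1 × 1 = 1 ≡ 1 (mod 19)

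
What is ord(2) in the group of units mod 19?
18

19 is prime, so ord(2) divides φ(19) = 18.
Divisors of 18: 1, 2, 3, 6, 9, 18.
Repeated squaring: 2^1 ≡ 2, 2^2 ≡ 4, 2^4 ≡ 16, 2^8 ≡ 9, 2^16 ≡ 5 (mod 19).
Test 2^d mod 19 for each divisor d in increasing order:
2^1 ≡ 2
2^2 ≡ 4
2^3 = 2^2·2^1 ≡ 8
2^6 = 2^4·2^2 ≡ 7
2^9 = 2^8·2^1 ≡ 18
2^18 = 2^16·2^2 ≡ 1  ← first divisor giving 1
The order is 18.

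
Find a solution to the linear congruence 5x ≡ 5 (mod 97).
x ≡ 1 (mod 97)

gcd(5, 97) = 1, which divides 5, so solutions exist.
Find 5^(-1) mod 97 by the extended Euclidean algorithm:
97 = 19 × 5 + 2  ⟹  2 = (1)·97 + (-19)·5
5 = 2 × 2 + 1  ⟹  1 = (-2)·97 + (39)·5
So (39)·5 ≡ 1 (mod 97), i.e. 5^(-1) ≡ 39 (mod 97).
x ≡ 39 × 5 = 195 ≡ 1 (mod 97).
Check: 5 × 1 = 5 ≡ 5 (mod 97).
Unique solution: x ≡ 1 (mod 97)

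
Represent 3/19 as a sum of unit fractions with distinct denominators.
1/7 + 1/67 + 1/8911

Greedy algorithm:
3/19: ceiling(19/3) = 7, use 1/7
2/133: ceiling(133/2) = 67, use 1/67
1/8911: ceiling(8911/1) = 8911, use 1/8911
Result: 3/19 = 1/7 + 1/67 + 1/8911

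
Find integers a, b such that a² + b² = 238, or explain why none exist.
Not possible

Factorization: 238 = 2 × 7 × 17
By Fermat: n is sum of two squares iff every prime p ≡ 3 (mod 4) appears to even power.
Prime(s) ≡ 3 (mod 4) with odd exponent: [(7, 1)]
Therefore 238 cannot be expressed as a² + b².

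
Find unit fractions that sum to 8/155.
1/20 + 1/620

Greedy algorithm:
8/155: ceiling(155/8) = 20, use 1/20
1/620: ceiling(620/1) = 620, use 1/620
Result: 8/155 = 1/20 + 1/620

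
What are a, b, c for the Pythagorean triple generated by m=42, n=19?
(1403, 1596, 2125)

Euclid's formula: a = m² - n², b = 2mn, c = m² + n²
m = 42, n = 19
a = 42² - 19² = 1764 - 361 = 1403
b = 2 × 42 × 19 = 1596
c = 42² + 19² = 1764 + 361 = 2125
Verification: 1403² + 1596² = 1968409 + 2547216 = 4515625 = 2125² ✓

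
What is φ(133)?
108

133 = 7 × 19
φ(n) = n × ∏(1 - 1/p) for each prime p dividing n
φ(133) = 133 × (1 - 1/7) × (1 - 1/19) = 108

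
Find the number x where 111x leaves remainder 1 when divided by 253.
155

gcd(111, 253) = 1, so the inverse exists.
Extended Euclidean algorithm on (253, 111):
253 = 2 × 111 + 31  ⟹  31 = (1)·253 + (-2)·111
111 = 3 × 31 + 18  ⟹  18 = (-3)·253 + (7)·111
31 = 1 × 18 + 13  ⟹  13 = (4)·253 + (-9)·111
18 = 1 × 13 + 5  ⟹  5 = (-7)·253 + (16)·111
13 = 2 × 5 + 3  ⟹  3 = (18)·253 + (-41)·111
5 = 1 × 3 + 2  ⟹  2 = (-25)·253 + (57)·111
3 = 1 × 2 + 1  ⟹  1 = (43)·253 + (-98)·111
So (-98)·111 ≡ 1 (mod 253), i.e. 111^(-1) ≡ -98 ≡ 155 (mod 253).
Check: 111 × 155 = 17205 ≡ 1 (mod 253)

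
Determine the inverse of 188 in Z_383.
328

gcd(188, 383) = 1, so the inverse exists.
Extended Euclidean algorithm on (383, 188):
383 = 2 × 188 + 7  ⟹  7 = (1)·383 + (-2)·188
188 = 26 × 7 + 6  ⟹  6 = (-26)·383 + (53)·188
7 = 1 × 6 + 1  ⟹  1 = (27)·383 + (-55)·188
So (-55)·188 ≡ 1 (mod 383), i.e. 188^(-1) ≡ -55 ≡ 328 (mod 383).
Check: 188 × 328 = 61664 ≡ 1 (mod 383)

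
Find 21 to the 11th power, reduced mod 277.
225

Repeated squaring. Binary of 11 = 1011.
21^1 ≡ 21 (mod 277); 21^2 ≡ 164 (mod 277); 21^4 ≡ 27 (mod 277); 21^8 ≡ 175 (mod 277)
21^11 = 21^1 × 21^2 × 21^8 ≡ 225 (mod 277)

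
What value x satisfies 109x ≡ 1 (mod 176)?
21

gcd(109, 176) = 1, so the inverse exists.
Extended Euclidean algorithm on (176, 109):
176 = 1 × 109 + 67  ⟹  67 = (1)·176 + (-1)·109
109 = 1 × 67 + 42  ⟹  42 = (-1)·176 + (2)·109
67 = 1 × 42 + 25  ⟹  25 = (2)·176 + (-3)·109
42 = 1 × 25 + 17  ⟹  17 = (-3)·176 + (5)·109
25 = 1 × 17 + 8  ⟹  8 = (5)·176 + (-8)·109
17 = 2 × 8 + 1  ⟹  1 = (-13)·176 + (21)·109
So (21)·109 ≡ 1 (mod 176), i.e. 109^(-1) ≡ 21 (mod 176).
Check: 109 × 21 = 2289 ≡ 1 (mod 176)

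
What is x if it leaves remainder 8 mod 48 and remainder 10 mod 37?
824

Using Chinese Remainder Theorem:
M = 48 × 37 = 1776
M1 = 37, M2 = 48
y1 = 37^(-1) mod 48 = 13
y2 = 48^(-1) mod 37 = 27
x = (8×37×13 + 10×48×27) mod 1776 = 824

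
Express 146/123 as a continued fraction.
[1; 5, 2, 1, 7]

Euclidean algorithm steps:
146 = 1 × 123 + 23
123 = 5 × 23 + 8
23 = 2 × 8 + 7
8 = 1 × 7 + 1
7 = 7 × 1 + 0
Continued fraction: [1; 5, 2, 1, 7]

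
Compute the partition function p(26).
2436

p(n) counts ways to write n as a sum of positive integers (order ignored).
Euler's pentagonal recurrence: p(k) = p(k-1) + p(k-2) - p(k-5) - p(k-7) + p(k-12) + p(k-15) - ... (offsets j(3j∓1)/2, signs ++--, p(0)=1, p(<0)=0).
DP table for k = 0..25: p(0)=1, p(1)=1, p(2)=2, p(3)=3, p(4)=5, p(5)=7, p(6)=11, p(7)=15, p(8)=22, p(9)=30, p(10)=42, p(11)=56, p(12)=77, p(13)=101, p(14)=135, p(15)=176, p(16)=231, p(17)=297, p(18)=385, p(19)=490, p(20)=627, p(21)=792, p(22)=1002, p(23)=1255, p(24)=1575, p(25)=1958.
Final step: p(26) = p(25) + p(24) - p(21) - p(19) + p(14) + p(11) - p(4) - p(0)
= 1958 + 1575 - 792 - 490 + 135 + 56 - 5 - 1
= 2436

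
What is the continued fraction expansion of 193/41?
[4; 1, 2, 2, 2, 2]

Euclidean algorithm steps:
193 = 4 × 41 + 29
41 = 1 × 29 + 12
29 = 2 × 12 + 5
12 = 2 × 5 + 2
5 = 2 × 2 + 1
2 = 2 × 1 + 0
Continued fraction: [4; 1, 2, 2, 2, 2]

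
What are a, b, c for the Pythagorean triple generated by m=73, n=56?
(2193, 8176, 8465)

Euclid's formula: a = m² - n², b = 2mn, c = m² + n²
m = 73, n = 56
a = 73² - 56² = 5329 - 3136 = 2193
b = 2 × 73 × 56 = 8176
c = 73² + 56² = 5329 + 3136 = 8465
Verification: 2193² + 8176² = 4809249 + 66846976 = 71656225 = 8465² ✓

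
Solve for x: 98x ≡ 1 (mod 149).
111

gcd(98, 149) = 1, so the inverse exists.
Extended Euclidean algorithm on (149, 98):
149 = 1 × 98 + 51  ⟹  51 = (1)·149 + (-1)·98
98 = 1 × 51 + 47  ⟹  47 = (-1)·149 + (2)·98
51 = 1 × 47 + 4  ⟹  4 = (2)·149 + (-3)·98
47 = 11 × 4 + 3  ⟹  3 = (-23)·149 + (35)·98
4 = 1 × 3 + 1  ⟹  1 = (25)·149 + (-38)·98
So (-38)·98 ≡ 1 (mod 149), i.e. 98^(-1) ≡ -38 ≡ 111 (mod 149).
Check: 98 × 111 = 10878 ≡ 1 (mod 149)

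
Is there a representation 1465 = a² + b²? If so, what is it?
13² + 36² (a=13, b=36)

Factorization: 1465 = 5 × 293
By Fermat: n is sum of two squares iff every prime p ≡ 3 (mod 4) appears to even power.
All primes ≡ 3 (mod 4) appear to even power.
Search a = 0, 1, 2, … for 1465 - a² a perfect square: first hit at a = 13: 1465 - 169 = 1296 = 36².
1465 = 13² + 36² = 169 + 1296 ✓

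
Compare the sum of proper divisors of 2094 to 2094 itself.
abundant

Proper divisors of 2094: sum = 1 + 2 + 3 + 6 + 349 + 698 + 1047 = 2106
Since 2106 > 2094, 2094 is abundant.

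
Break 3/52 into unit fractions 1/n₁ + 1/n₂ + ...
1/18 + 1/468

Greedy algorithm:
3/52: ceiling(52/3) = 18, use 1/18
1/468: ceiling(468/1) = 468, use 1/468
Result: 3/52 = 1/18 + 1/468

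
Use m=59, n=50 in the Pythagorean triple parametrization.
(981, 5900, 5981)

Euclid's formula: a = m² - n², b = 2mn, c = m² + n²
m = 59, n = 50
a = 59² - 50² = 3481 - 2500 = 981
b = 2 × 59 × 50 = 5900
c = 59² + 50² = 3481 + 2500 = 5981
Verification: 981² + 5900² = 962361 + 34810000 = 35772361 = 5981² ✓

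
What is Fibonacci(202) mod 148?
115

Matrix identity: Q^n = [[F_(n+1), F_n], [F_n, F_(n-1)]] with Q = [[1,1],[1,0]].
n = 202 = 11001010₂. Square-and-multiply, entries mod 148:
Q^1 = [[1,1],[1,0]]
Q^3 = (Q^1)²·Q = [[3,2],[2,1]]
Q^6 = (Q^3)² = [[13,8],[8,5]]
Q^12 = (Q^6)² = [[85,144],[144,89]]
Q^25 = (Q^12)²·Q = [[33,137],[137,44]]
Q^50 = (Q^25)² = [[26,41],[41,133]]
Q^101 = (Q^50)²·Q = [[144,137],[137,7]]
Q^202 = (Q^101)² = [[137,115],[115,22]]
F_202 mod 148 = Q^202[0][1] = 115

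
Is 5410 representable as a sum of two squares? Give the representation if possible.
9² + 73² (a=9, b=73)

Factorization: 5410 = 2 × 5 × 541
By Fermat: n is sum of two squares iff every prime p ≡ 3 (mod 4) appears to even power.
All primes ≡ 3 (mod 4) appear to even power.
Search a = 0, 1, 2, … for 5410 - a² a perfect square: first hit at a = 9: 5410 - 81 = 5329 = 73².
5410 = 9² + 73² = 81 + 5329 ✓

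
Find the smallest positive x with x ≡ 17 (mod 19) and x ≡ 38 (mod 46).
682

Using Chinese Remainder Theorem:
M = 19 × 46 = 874
M1 = 46, M2 = 19
y1 = 46^(-1) mod 19 = 12
y2 = 19^(-1) mod 46 = 17
x = (17×46×12 + 38×19×17) mod 874 = 682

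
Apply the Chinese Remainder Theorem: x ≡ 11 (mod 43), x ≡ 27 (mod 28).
699

Using Chinese Remainder Theorem:
M = 43 × 28 = 1204
M1 = 28, M2 = 43
y1 = 28^(-1) mod 43 = 20
y2 = 43^(-1) mod 28 = 15
x = (11×28×20 + 27×43×15) mod 1204 = 699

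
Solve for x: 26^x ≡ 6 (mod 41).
33

Baby-step giant-step with step n = ⌈√41⌉ = 7.
Baby steps 26^j mod 41 (j:value) for j=0..6: 0:1, 1:26, 2:20, 3:28, 4:31, 5:27, 6:5.
Giant-step multiplier: 26^(-7) ≡ 26^(40-7) = 26^33 ≡ 6 (mod 41).
Giant steps γ_i = 6·6^i mod 41: γ_0=6, γ_1=36, γ_2=11, γ_3=25, γ_4=27 (in table at j=5).
x = i·n + j = 4·7 + 5 = 33.
Check: 26^33 ≡ 6 (mod 41).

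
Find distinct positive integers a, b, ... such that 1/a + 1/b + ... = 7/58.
1/9 + 1/105 + 1/18270

Greedy algorithm:
7/58: ceiling(58/7) = 9, use 1/9
5/522: ceiling(522/5) = 105, use 1/105
1/18270: ceiling(18270/1) = 18270, use 1/18270
Result: 7/58 = 1/9 + 1/105 + 1/18270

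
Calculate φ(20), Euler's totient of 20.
8

20 = 2^2 × 5
φ(n) = n × ∏(1 - 1/p) for each prime p dividing n
φ(20) = 20 × (1 - 1/2) × (1 - 1/5) = 8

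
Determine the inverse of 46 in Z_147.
16

gcd(46, 147) = 1, so the inverse exists.
Extended Euclidean algorithm on (147, 46):
147 = 3 × 46 + 9  ⟹  9 = (1)·147 + (-3)·46
46 = 5 × 9 + 1  ⟹  1 = (-5)·147 + (16)·46
So (16)·46 ≡ 1 (mod 147), i.e. 46^(-1) ≡ 16 (mod 147).
Check: 46 × 16 = 736 ≡ 1 (mod 147)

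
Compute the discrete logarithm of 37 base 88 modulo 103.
75

Baby-step giant-step with step n = ⌈√103⌉ = 11.
Baby steps 88^j mod 103 (j:value) for j=0..10: 0:1, 1:88, 2:19, 3:24, 4:52, 5:44, 6:61, 7:12, 8:26, 9:22, 10:82.
Giant-step multiplier: 88^(-11) ≡ 88^(102-11) = 88^91 ≡ 86 (mod 103).
Giant steps γ_i = 37·86^i mod 103: γ_0=37, γ_1=92, γ_2=84, γ_3=14, γ_4=71, γ_5=29, γ_6=22 (in table at j=9).
x = i·n + j = 6·11 + 9 = 75.
Check: 88^75 ≡ 37 (mod 103).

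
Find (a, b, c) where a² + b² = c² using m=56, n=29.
(2295, 3248, 3977)

Euclid's formula: a = m² - n², b = 2mn, c = m² + n²
m = 56, n = 29
a = 56² - 29² = 3136 - 841 = 2295
b = 2 × 56 × 29 = 3248
c = 56² + 29² = 3136 + 841 = 3977
Verification: 2295² + 3248² = 5267025 + 10549504 = 15816529 = 3977² ✓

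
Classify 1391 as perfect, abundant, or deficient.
deficient

Proper divisors of 1391: sum = 1 + 13 + 107 = 121
Since 121 < 1391, 1391 is deficient.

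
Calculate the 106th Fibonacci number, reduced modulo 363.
118

Matrix identity: Q^n = [[F_(n+1), F_n], [F_n, F_(n-1)]] with Q = [[1,1],[1,0]].
n = 106 = 1101010₂. Square-and-multiply, entries mod 363:
Q^1 = [[1,1],[1,0]]
Q^3 = (Q^1)²·Q = [[3,2],[2,1]]
Q^6 = (Q^3)² = [[13,8],[8,5]]
Q^13 = (Q^6)²·Q = [[14,233],[233,144]]
Q^26 = (Q^13)² = [[35,151],[151,247]]
Q^53 = (Q^26)²·Q = [[179,68],[68,111]]
Q^106 = (Q^53)² = [[2,118],[118,247]]
F_106 mod 363 = Q^106[0][1] = 118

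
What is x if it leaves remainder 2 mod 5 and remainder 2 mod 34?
2

Using Chinese Remainder Theorem:
M = 5 × 34 = 170
M1 = 34, M2 = 5
y1 = 34^(-1) mod 5 = 4
y2 = 5^(-1) mod 34 = 7
x = (2×34×4 + 2×5×7) mod 170 = 2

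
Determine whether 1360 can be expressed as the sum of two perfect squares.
8² + 36² (a=8, b=36)

Factorization: 1360 = 2^4 × 5 × 17
By Fermat: n is sum of two squares iff every prime p ≡ 3 (mod 4) appears to even power.
All primes ≡ 3 (mod 4) appear to even power.
Search a = 0, 1, 2, … for 1360 - a² a perfect square: first hit at a = 8: 1360 - 64 = 1296 = 36².
1360 = 8² + 36² = 64 + 1296 ✓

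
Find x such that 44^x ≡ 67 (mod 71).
19

Baby-step giant-step with step n = ⌈√71⌉ = 9.
Baby steps 44^j mod 71 (j:value) for j=0..8: 0:1, 1:44, 2:19, 3:55, 4:6, 5:51, 6:43, 7:46, 8:36.
Giant-step multiplier: 44^(-9) ≡ 44^(70-9) = 44^61 ≡ 42 (mod 71).
Giant steps γ_i = 67·42^i mod 71: γ_0=67, γ_1=45, γ_2=44 (in table at j=1).
x = i·n + j = 2·9 + 1 = 19.
Check: 44^19 ≡ 67 (mod 71).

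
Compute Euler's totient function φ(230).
88

230 = 2 × 5 × 23
φ(n) = n × ∏(1 - 1/p) for each prime p dividing n
φ(230) = 230 × (1 - 1/2) × (1 - 1/5) × (1 - 1/23) = 88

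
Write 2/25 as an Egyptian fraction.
1/13 + 1/325

Greedy algorithm:
2/25: ceiling(25/2) = 13, use 1/13
1/325: ceiling(325/1) = 325, use 1/325
Result: 2/25 = 1/13 + 1/325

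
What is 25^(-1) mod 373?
194

gcd(25, 373) = 1, so the inverse exists.
Extended Euclidean algorithm on (373, 25):
373 = 14 × 25 + 23  ⟹  23 = (1)·373 + (-14)·25
25 = 1 × 23 + 2  ⟹  2 = (-1)·373 + (15)·25
23 = 11 × 2 + 1  ⟹  1 = (12)·373 + (-179)·25
So (-179)·25 ≡ 1 (mod 373), i.e. 25^(-1) ≡ -179 ≡ 194 (mod 373).
Check: 25 × 194 = 4850 ≡ 1 (mod 373)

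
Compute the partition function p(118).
1482074143

p(n) counts ways to write n as a sum of positive integers (order ignored).
Euler's pentagonal recurrence: p(k) = p(k-1) + p(k-2) - p(k-5) - p(k-7) + p(k-12) + p(k-15) - ... (offsets j(3j∓1)/2, signs ++--, p(0)=1, p(<0)=0).
DP table for k = 0..117: p(0)=1, p(1)=1, p(2)=2, p(3)=3, p(4)=5, p(5)=7, p(6)=11, p(7)=15, p(8)=22, p(9)=30, p(10)=42, p(11)=56, p(12)=77, p(13)=101, p(14)=135, p(15)=176, p(16)=231, p(17)=297, p(18)=385, p(19)=490, p(20)=627, p(21)=792, p(22)=1002, p(23)=1255, p(24)=1575, p(25)=1958, p(26)=2436, p(27)=3010, p(28)=3718, p(29)=4565, p(30)=5604, p(31)=6842, p(32)=8349, p(33)=10143, p(34)=12310, p(35)=14883, p(36)=17977, p(37)=21637, p(38)=26015, p(39)=31185, p(40)=37338, p(41)=44583, p(42)=53174, p(43)=63261, p(44)=75175, p(45)=89134, p(46)=105558, p(47)=124754, p(48)=147273, p(49)=173525, p(50)=204226, p(51)=239943, p(52)=281589, p(53)=329931, p(54)=386155, p(55)=451276, p(56)=526823, p(57)=614154, p(58)=715220, p(59)=831820, p(60)=966467, p(61)=1121505, p(62)=1300156, p(63)=1505499, p(64)=1741630, p(65)=2012558, p(66)=2323520, p(67)=2679689, p(68)=3087735, p(69)=3554345, p(70)=4087968, p(71)=4697205, p(72)=5392783, p(73)=6185689, p(74)=7089500, p(75)=8118264, p(76)=9289091, p(77)=10619863, p(78)=12132164, p(79)=13848650, p(80)=15796476, p(81)=18004327, p(82)=20506255, p(83)=23338469, p(84)=26543660, p(85)=30167357, p(86)=34262962, p(87)=38887673, p(88)=44108109, p(89)=49995925, p(90)=56634173, p(91)=64112359, p(92)=72533807, p(93)=82010177, p(94)=92669720, p(95)=104651419, p(96)=118114304, p(97)=133230930, p(98)=150198136, p(99)=169229875, p(100)=190569292, p(101)=214481126, p(102)=241265379, p(103)=271248950, p(104)=304801365, p(105)=342325709, p(106)=384276336, p(107)=431149389, p(108)=483502844, p(109)=541946240, p(110)=607163746, p(111)=679903203, p(112)=761002156, p(113)=851376628, p(114)=952050665, p(115)=1064144451, p(116)=1188908248, p(117)=1327710076.
Final step: p(118) = p(117) + p(116) - p(113) - p(111) + p(106) + p(103) - p(96) - p(92) + p(83) + p(78) - p(67) - p(61) + p(48) + p(41) - p(26) - p(18) + p(1)
= 1327710076 + 1188908248 - 851376628 - 679903203 + 384276336 + 271248950 - 118114304 - 72533807 + 23338469 + 12132164 - 2679689 - 1121505 + 147273 + 44583 - 2436 - 385 + 1
= 1482074143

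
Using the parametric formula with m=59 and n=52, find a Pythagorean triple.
(777, 6136, 6185)

Euclid's formula: a = m² - n², b = 2mn, c = m² + n²
m = 59, n = 52
a = 59² - 52² = 3481 - 2704 = 777
b = 2 × 59 × 52 = 6136
c = 59² + 52² = 3481 + 2704 = 6185
Verification: 777² + 6136² = 603729 + 37650496 = 38254225 = 6185² ✓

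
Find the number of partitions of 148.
33549419497

p(n) counts ways to write n as a sum of positive integers (order ignored).
Euler's pentagonal recurrence: p(k) = p(k-1) + p(k-2) - p(k-5) - p(k-7) + p(k-12) + p(k-15) - ... (offsets j(3j∓1)/2, signs ++--, p(0)=1, p(<0)=0).
DP table for k = 0..147: p(0)=1, p(1)=1, p(2)=2, p(3)=3, p(4)=5, p(5)=7, p(6)=11, p(7)=15, p(8)=22, p(9)=30, p(10)=42, p(11)=56, p(12)=77, p(13)=101, p(14)=135, p(15)=176, p(16)=231, p(17)=297, p(18)=385, p(19)=490, p(20)=627, p(21)=792, p(22)=1002, p(23)=1255, p(24)=1575, p(25)=1958, p(26)=2436, p(27)=3010, p(28)=3718, p(29)=4565, p(30)=5604, p(31)=6842, p(32)=8349, p(33)=10143, p(34)=12310, p(35)=14883, p(36)=17977, p(37)=21637, p(38)=26015, p(39)=31185, p(40)=37338, p(41)=44583, p(42)=53174, p(43)=63261, p(44)=75175, p(45)=89134, p(46)=105558, p(47)=124754, p(48)=147273, p(49)=173525, p(50)=204226, p(51)=239943, p(52)=281589, p(53)=329931, p(54)=386155, p(55)=451276, p(56)=526823, p(57)=614154, p(58)=715220, p(59)=831820, p(60)=966467, p(61)=1121505, p(62)=1300156, p(63)=1505499, p(64)=1741630, p(65)=2012558, p(66)=2323520, p(67)=2679689, p(68)=3087735, p(69)=3554345, p(70)=4087968, p(71)=4697205, p(72)=5392783, p(73)=6185689, p(74)=7089500, p(75)=8118264, p(76)=9289091, p(77)=10619863, p(78)=12132164, p(79)=13848650, p(80)=15796476, p(81)=18004327, p(82)=20506255, p(83)=23338469, p(84)=26543660, p(85)=30167357, p(86)=34262962, p(87)=38887673, p(88)=44108109, p(89)=49995925, p(90)=56634173, p(91)=64112359, p(92)=72533807, p(93)=82010177, p(94)=92669720, p(95)=104651419, p(96)=118114304, p(97)=133230930, p(98)=150198136, p(99)=169229875, p(100)=190569292, p(101)=214481126, p(102)=241265379, p(103)=271248950, p(104)=304801365, p(105)=342325709, p(106)=384276336, p(107)=431149389, p(108)=483502844, p(109)=541946240, p(110)=607163746, p(111)=679903203, p(112)=761002156, p(113)=851376628, p(114)=952050665, p(115)=1064144451, p(116)=1188908248, p(117)=1327710076, p(118)=1482074143, p(119)=1653668665, p(120)=1844349560, p(121)=2056148051, p(122)=2291320912, p(123)=2552338241, p(124)=2841940500, p(125)=3163127352, p(126)=3519222692, p(127)=3913864295, p(128)=4351078600, p(129)=4835271870, p(130)=5371315400, p(131)=5964539504, p(132)=6620830889, p(133)=7346629512, p(134)=8149040695, p(135)=9035836076, p(136)=10015581680, p(137)=11097645016, p(138)=12292341831, p(139)=13610949895, p(140)=15065878135, p(141)=16670689208, p(142)=18440293320, p(143)=20390982757, p(144)=22540654445, p(145)=24908858009, p(146)=27517052599, p(147)=30388671978.
Final step: p(148) = p(147) + p(146) - p(143) - p(141) + p(136) + p(133) - p(126) - p(122) + p(113) + p(108) - p(97) - p(91) + p(78) + p(71) - p(56) - p(48) + p(31) + p(22) - p(3)
= 30388671978 + 27517052599 - 20390982757 - 16670689208 + 10015581680 + 7346629512 - 3519222692 - 2291320912 + 851376628 + 483502844 - 133230930 - 64112359 + 12132164 + 4697205 - 526823 - 147273 + 6842 + 1002 - 3
= 33549419497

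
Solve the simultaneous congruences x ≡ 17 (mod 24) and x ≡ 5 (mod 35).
425

Using Chinese Remainder Theorem:
M = 24 × 35 = 840
M1 = 35, M2 = 24
y1 = 35^(-1) mod 24 = 11
y2 = 24^(-1) mod 35 = 19
x = (17×35×11 + 5×24×19) mod 840 = 425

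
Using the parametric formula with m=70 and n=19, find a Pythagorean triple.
(4539, 2660, 5261)

Euclid's formula: a = m² - n², b = 2mn, c = m² + n²
m = 70, n = 19
a = 70² - 19² = 4900 - 361 = 4539
b = 2 × 70 × 19 = 2660
c = 70² + 19² = 4900 + 361 = 5261
Verification: 4539² + 2660² = 20602521 + 7075600 = 27678121 = 5261² ✓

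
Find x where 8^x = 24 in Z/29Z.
12

Baby-step giant-step with step n = ⌈√29⌉ = 6.
Baby steps 8^j mod 29 (j:value) for j=0..5: 0:1, 1:8, 2:6, 3:19, 4:7, 5:27.
Giant-step multiplier: 8^(-6) ≡ 8^(28-6) = 8^22 ≡ 9 (mod 29).
Giant steps γ_i = 24·9^i mod 29: γ_0=24, γ_1=13, γ_2=1 (in table at j=0).
x = i·n + j = 2·6 + 0 = 12.
Check: 8^12 ≡ 24 (mod 29).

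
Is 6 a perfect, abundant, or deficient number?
perfect

Proper divisors of 6: sum = 1 + 2 + 3 = 6
Since 6 = 6, 6 is perfect.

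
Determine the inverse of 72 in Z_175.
158

gcd(72, 175) = 1, so the inverse exists.
Extended Euclidean algorithm on (175, 72):
175 = 2 × 72 + 31  ⟹  31 = (1)·175 + (-2)·72
72 = 2 × 31 + 10  ⟹  10 = (-2)·175 + (5)·72
31 = 3 × 10 + 1  ⟹  1 = (7)·175 + (-17)·72
So (-17)·72 ≡ 1 (mod 175), i.e. 72^(-1) ≡ -17 ≡ 158 (mod 175).
Check: 72 × 158 = 11376 ≡ 1 (mod 175)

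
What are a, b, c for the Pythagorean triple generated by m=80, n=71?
(1359, 11360, 11441)

Euclid's formula: a = m² - n², b = 2mn, c = m² + n²
m = 80, n = 71
a = 80² - 71² = 6400 - 5041 = 1359
b = 2 × 80 × 71 = 11360
c = 80² + 71² = 6400 + 5041 = 11441
Verification: 1359² + 11360² = 1846881 + 129049600 = 130896481 = 11441² ✓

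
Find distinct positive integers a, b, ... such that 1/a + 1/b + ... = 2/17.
1/9 + 1/153

Greedy algorithm:
2/17: ceiling(17/2) = 9, use 1/9
1/153: ceiling(153/1) = 153, use 1/153
Result: 2/17 = 1/9 + 1/153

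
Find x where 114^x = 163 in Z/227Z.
107

Baby-step giant-step with step n = ⌈√227⌉ = 16.
Baby steps 114^j mod 227 (j:value) for j=0..15: 0:1, 1:114, 2:57, 3:142, 4:71, 5:149, 6:188, 7:94, 8:47, 9:137, 10:182, 11:91, 12:159, 13:193, 14:210, 15:105.
Giant-step multiplier: 114^(-16) ≡ 114^(226-16) = 114^210 ≡ 160 (mod 227).
Giant steps γ_i = 163·160^i mod 227: γ_0=163, γ_1=202, γ_2=86, γ_3=140, γ_4=154, γ_5=124, γ_6=91 (in table at j=11).
x = i·n + j = 6·16 + 11 = 107.
Check: 114^107 ≡ 163 (mod 227).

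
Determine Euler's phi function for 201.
132

201 = 3 × 67
φ(n) = n × ∏(1 - 1/p) for each prime p dividing n
φ(201) = 201 × (1 - 1/3) × (1 - 1/67) = 132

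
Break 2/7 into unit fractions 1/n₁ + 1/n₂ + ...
1/4 + 1/28

Greedy algorithm:
2/7: ceiling(7/2) = 4, use 1/4
1/28: ceiling(28/1) = 28, use 1/28
Result: 2/7 = 1/4 + 1/28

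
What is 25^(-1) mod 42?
37

gcd(25, 42) = 1, so the inverse exists.
Extended Euclidean algorithm on (42, 25):
42 = 1 × 25 + 17  ⟹  17 = (1)·42 + (-1)·25
25 = 1 × 17 + 8  ⟹  8 = (-1)·42 + (2)·25
17 = 2 × 8 + 1  ⟹  1 = (3)·42 + (-5)·25
So (-5)·25 ≡ 1 (mod 42), i.e. 25^(-1) ≡ -5 ≡ 37 (mod 42).
Check: 25 × 37 = 925 ≡ 1 (mod 42)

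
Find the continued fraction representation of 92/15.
[6; 7, 2]

Euclidean algorithm steps:
92 = 6 × 15 + 2
15 = 7 × 2 + 1
2 = 2 × 1 + 0
Continued fraction: [6; 7, 2]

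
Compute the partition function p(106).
384276336

p(n) counts ways to write n as a sum of positive integers (order ignored).
Euler's pentagonal recurrence: p(k) = p(k-1) + p(k-2) - p(k-5) - p(k-7) + p(k-12) + p(k-15) - ... (offsets j(3j∓1)/2, signs ++--, p(0)=1, p(<0)=0).
DP table for k = 0..105: p(0)=1, p(1)=1, p(2)=2, p(3)=3, p(4)=5, p(5)=7, p(6)=11, p(7)=15, p(8)=22, p(9)=30, p(10)=42, p(11)=56, p(12)=77, p(13)=101, p(14)=135, p(15)=176, p(16)=231, p(17)=297, p(18)=385, p(19)=490, p(20)=627, p(21)=792, p(22)=1002, p(23)=1255, p(24)=1575, p(25)=1958, p(26)=2436, p(27)=3010, p(28)=3718, p(29)=4565, p(30)=5604, p(31)=6842, p(32)=8349, p(33)=10143, p(34)=12310, p(35)=14883, p(36)=17977, p(37)=21637, p(38)=26015, p(39)=31185, p(40)=37338, p(41)=44583, p(42)=53174, p(43)=63261, p(44)=75175, p(45)=89134, p(46)=105558, p(47)=124754, p(48)=147273, p(49)=173525, p(50)=204226, p(51)=239943, p(52)=281589, p(53)=329931, p(54)=386155, p(55)=451276, p(56)=526823, p(57)=614154, p(58)=715220, p(59)=831820, p(60)=966467, p(61)=1121505, p(62)=1300156, p(63)=1505499, p(64)=1741630, p(65)=2012558, p(66)=2323520, p(67)=2679689, p(68)=3087735, p(69)=3554345, p(70)=4087968, p(71)=4697205, p(72)=5392783, p(73)=6185689, p(74)=7089500, p(75)=8118264, p(76)=9289091, p(77)=10619863, p(78)=12132164, p(79)=13848650, p(80)=15796476, p(81)=18004327, p(82)=20506255, p(83)=23338469, p(84)=26543660, p(85)=30167357, p(86)=34262962, p(87)=38887673, p(88)=44108109, p(89)=49995925, p(90)=56634173, p(91)=64112359, p(92)=72533807, p(93)=82010177, p(94)=92669720, p(95)=104651419, p(96)=118114304, p(97)=133230930, p(98)=150198136, p(99)=169229875, p(100)=190569292, p(101)=214481126, p(102)=241265379, p(103)=271248950, p(104)=304801365, p(105)=342325709.
Final step: p(106) = p(105) + p(104) - p(101) - p(99) + p(94) + p(91) - p(84) - p(80) + p(71) + p(66) - p(55) - p(49) + p(36) + p(29) - p(14) - p(6)
= 342325709 + 304801365 - 214481126 - 169229875 + 92669720 + 64112359 - 26543660 - 15796476 + 4697205 + 2323520 - 451276 - 173525 + 17977 + 4565 - 135 - 11
= 384276336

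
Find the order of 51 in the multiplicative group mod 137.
136

137 is prime, so ord(51) divides φ(137) = 136.
Divisors of 136: 1, 2, 4, 8, 17, 34, 68, 136.
Repeated squaring: 51^1 ≡ 51, 51^2 ≡ 135, 51^4 ≡ 4, 51^8 ≡ 16, 51^16 ≡ 119, 51^32 ≡ 50, 51^64 ≡ 34, 51^128 ≡ 60 (mod 137).
Test 51^d mod 137 for each divisor d in increasing order:
51^1 ≡ 51
51^2 ≡ 135
51^4 ≡ 4
51^8 ≡ 16
51^17 = 51^16·51^1 ≡ 41
51^34 = 51^32·51^2 ≡ 37
51^68 = 51^64·51^4 ≡ 136
51^136 = 51^128·51^8 ≡ 1  ← first divisor giving 1
The order is 136.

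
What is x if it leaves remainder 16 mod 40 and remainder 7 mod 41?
376

Using Chinese Remainder Theorem:
M = 40 × 41 = 1640
M1 = 41, M2 = 40
y1 = 41^(-1) mod 40 = 1
y2 = 40^(-1) mod 41 = 40
x = (16×41×1 + 7×40×40) mod 1640 = 376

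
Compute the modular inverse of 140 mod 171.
11

gcd(140, 171) = 1, so the inverse exists.
Extended Euclidean algorithm on (171, 140):
171 = 1 × 140 + 31  ⟹  31 = (1)·171 + (-1)·140
140 = 4 × 31 + 16  ⟹  16 = (-4)·171 + (5)·140
31 = 1 × 16 + 15  ⟹  15 = (5)·171 + (-6)·140
16 = 1 × 15 + 1  ⟹  1 = (-9)·171 + (11)·140
So (11)·140 ≡ 1 (mod 171), i.e. 140^(-1) ≡ 11 (mod 171).
Check: 140 × 11 = 1540 ≡ 1 (mod 171)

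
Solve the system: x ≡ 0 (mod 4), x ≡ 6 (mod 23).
52

Using Chinese Remainder Theorem:
M = 4 × 23 = 92
M1 = 23, M2 = 4
y1 = 23^(-1) mod 4 = 3
y2 = 4^(-1) mod 23 = 6
x = (0×23×3 + 6×4×6) mod 92 = 52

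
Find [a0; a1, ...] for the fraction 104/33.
[3; 6, 1, 1, 2]

Euclidean algorithm steps:
104 = 3 × 33 + 5
33 = 6 × 5 + 3
5 = 1 × 3 + 2
3 = 1 × 2 + 1
2 = 2 × 1 + 0
Continued fraction: [3; 6, 1, 1, 2]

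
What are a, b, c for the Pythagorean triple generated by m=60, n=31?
(2639, 3720, 4561)

Euclid's formula: a = m² - n², b = 2mn, c = m² + n²
m = 60, n = 31
a = 60² - 31² = 3600 - 961 = 2639
b = 2 × 60 × 31 = 3720
c = 60² + 31² = 3600 + 961 = 4561
Verification: 2639² + 3720² = 6964321 + 13838400 = 20802721 = 4561² ✓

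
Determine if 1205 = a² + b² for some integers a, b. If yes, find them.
7² + 34² (a=7, b=34)

Factorization: 1205 = 5 × 241
By Fermat: n is sum of two squares iff every prime p ≡ 3 (mod 4) appears to even power.
All primes ≡ 3 (mod 4) appear to even power.
Search a = 0, 1, 2, … for 1205 - a² a perfect square: first hit at a = 7: 1205 - 49 = 1156 = 34².
1205 = 7² + 34² = 49 + 1156 ✓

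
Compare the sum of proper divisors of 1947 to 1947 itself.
deficient

Proper divisors of 1947: sum = 1 + 3 + 11 + 33 + 59 + 177 + 649 = 933
Since 933 < 1947, 1947 is deficient.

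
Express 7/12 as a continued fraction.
[0; 1, 1, 2, 2]

Euclidean algorithm steps:
7 = 0 × 12 + 7
12 = 1 × 7 + 5
7 = 1 × 5 + 2
5 = 2 × 2 + 1
2 = 2 × 1 + 0
Continued fraction: [0; 1, 1, 2, 2]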